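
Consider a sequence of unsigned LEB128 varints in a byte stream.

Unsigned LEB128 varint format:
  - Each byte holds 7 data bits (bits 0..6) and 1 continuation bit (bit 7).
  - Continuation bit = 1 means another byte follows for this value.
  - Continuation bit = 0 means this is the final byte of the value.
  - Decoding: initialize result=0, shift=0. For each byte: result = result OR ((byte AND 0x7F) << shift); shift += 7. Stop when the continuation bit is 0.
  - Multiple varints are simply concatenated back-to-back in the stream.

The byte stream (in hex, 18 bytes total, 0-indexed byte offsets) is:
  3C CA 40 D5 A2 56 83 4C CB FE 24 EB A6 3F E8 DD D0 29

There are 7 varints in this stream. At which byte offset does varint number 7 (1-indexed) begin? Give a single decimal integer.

  byte[0]=0x3C cont=0 payload=0x3C=60: acc |= 60<<0 -> acc=60 shift=7 [end]
Varint 1: bytes[0:1] = 3C -> value 60 (1 byte(s))
  byte[1]=0xCA cont=1 payload=0x4A=74: acc |= 74<<0 -> acc=74 shift=7
  byte[2]=0x40 cont=0 payload=0x40=64: acc |= 64<<7 -> acc=8266 shift=14 [end]
Varint 2: bytes[1:3] = CA 40 -> value 8266 (2 byte(s))
  byte[3]=0xD5 cont=1 payload=0x55=85: acc |= 85<<0 -> acc=85 shift=7
  byte[4]=0xA2 cont=1 payload=0x22=34: acc |= 34<<7 -> acc=4437 shift=14
  byte[5]=0x56 cont=0 payload=0x56=86: acc |= 86<<14 -> acc=1413461 shift=21 [end]
Varint 3: bytes[3:6] = D5 A2 56 -> value 1413461 (3 byte(s))
  byte[6]=0x83 cont=1 payload=0x03=3: acc |= 3<<0 -> acc=3 shift=7
  byte[7]=0x4C cont=0 payload=0x4C=76: acc |= 76<<7 -> acc=9731 shift=14 [end]
Varint 4: bytes[6:8] = 83 4C -> value 9731 (2 byte(s))
  byte[8]=0xCB cont=1 payload=0x4B=75: acc |= 75<<0 -> acc=75 shift=7
  byte[9]=0xFE cont=1 payload=0x7E=126: acc |= 126<<7 -> acc=16203 shift=14
  byte[10]=0x24 cont=0 payload=0x24=36: acc |= 36<<14 -> acc=606027 shift=21 [end]
Varint 5: bytes[8:11] = CB FE 24 -> value 606027 (3 byte(s))
  byte[11]=0xEB cont=1 payload=0x6B=107: acc |= 107<<0 -> acc=107 shift=7
  byte[12]=0xA6 cont=1 payload=0x26=38: acc |= 38<<7 -> acc=4971 shift=14
  byte[13]=0x3F cont=0 payload=0x3F=63: acc |= 63<<14 -> acc=1037163 shift=21 [end]
Varint 6: bytes[11:14] = EB A6 3F -> value 1037163 (3 byte(s))
  byte[14]=0xE8 cont=1 payload=0x68=104: acc |= 104<<0 -> acc=104 shift=7
  byte[15]=0xDD cont=1 payload=0x5D=93: acc |= 93<<7 -> acc=12008 shift=14
  byte[16]=0xD0 cont=1 payload=0x50=80: acc |= 80<<14 -> acc=1322728 shift=21
  byte[17]=0x29 cont=0 payload=0x29=41: acc |= 41<<21 -> acc=87305960 shift=28 [end]
Varint 7: bytes[14:18] = E8 DD D0 29 -> value 87305960 (4 byte(s))

Answer: 14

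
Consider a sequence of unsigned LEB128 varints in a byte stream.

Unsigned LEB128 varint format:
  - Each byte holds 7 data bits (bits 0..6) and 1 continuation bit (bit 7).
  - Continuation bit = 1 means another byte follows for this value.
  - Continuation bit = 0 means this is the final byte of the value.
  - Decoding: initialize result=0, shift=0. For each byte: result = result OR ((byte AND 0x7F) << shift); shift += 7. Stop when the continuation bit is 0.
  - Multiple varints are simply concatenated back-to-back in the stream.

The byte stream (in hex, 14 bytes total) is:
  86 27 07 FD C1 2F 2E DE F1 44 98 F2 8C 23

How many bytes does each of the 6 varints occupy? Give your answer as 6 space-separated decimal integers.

  byte[0]=0x86 cont=1 payload=0x06=6: acc |= 6<<0 -> acc=6 shift=7
  byte[1]=0x27 cont=0 payload=0x27=39: acc |= 39<<7 -> acc=4998 shift=14 [end]
Varint 1: bytes[0:2] = 86 27 -> value 4998 (2 byte(s))
  byte[2]=0x07 cont=0 payload=0x07=7: acc |= 7<<0 -> acc=7 shift=7 [end]
Varint 2: bytes[2:3] = 07 -> value 7 (1 byte(s))
  byte[3]=0xFD cont=1 payload=0x7D=125: acc |= 125<<0 -> acc=125 shift=7
  byte[4]=0xC1 cont=1 payload=0x41=65: acc |= 65<<7 -> acc=8445 shift=14
  byte[5]=0x2F cont=0 payload=0x2F=47: acc |= 47<<14 -> acc=778493 shift=21 [end]
Varint 3: bytes[3:6] = FD C1 2F -> value 778493 (3 byte(s))
  byte[6]=0x2E cont=0 payload=0x2E=46: acc |= 46<<0 -> acc=46 shift=7 [end]
Varint 4: bytes[6:7] = 2E -> value 46 (1 byte(s))
  byte[7]=0xDE cont=1 payload=0x5E=94: acc |= 94<<0 -> acc=94 shift=7
  byte[8]=0xF1 cont=1 payload=0x71=113: acc |= 113<<7 -> acc=14558 shift=14
  byte[9]=0x44 cont=0 payload=0x44=68: acc |= 68<<14 -> acc=1128670 shift=21 [end]
Varint 5: bytes[7:10] = DE F1 44 -> value 1128670 (3 byte(s))
  byte[10]=0x98 cont=1 payload=0x18=24: acc |= 24<<0 -> acc=24 shift=7
  byte[11]=0xF2 cont=1 payload=0x72=114: acc |= 114<<7 -> acc=14616 shift=14
  byte[12]=0x8C cont=1 payload=0x0C=12: acc |= 12<<14 -> acc=211224 shift=21
  byte[13]=0x23 cont=0 payload=0x23=35: acc |= 35<<21 -> acc=73611544 shift=28 [end]
Varint 6: bytes[10:14] = 98 F2 8C 23 -> value 73611544 (4 byte(s))

Answer: 2 1 3 1 3 4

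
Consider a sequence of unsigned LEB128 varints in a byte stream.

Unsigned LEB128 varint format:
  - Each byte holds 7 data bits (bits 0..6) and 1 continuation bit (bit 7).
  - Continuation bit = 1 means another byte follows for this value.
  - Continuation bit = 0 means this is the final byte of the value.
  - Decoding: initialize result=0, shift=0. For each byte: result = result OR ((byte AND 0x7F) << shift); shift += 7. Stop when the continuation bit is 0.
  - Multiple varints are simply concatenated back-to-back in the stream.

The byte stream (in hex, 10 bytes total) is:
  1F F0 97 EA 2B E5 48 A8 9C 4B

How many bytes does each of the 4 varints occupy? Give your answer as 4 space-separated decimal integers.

Answer: 1 4 2 3

Derivation:
  byte[0]=0x1F cont=0 payload=0x1F=31: acc |= 31<<0 -> acc=31 shift=7 [end]
Varint 1: bytes[0:1] = 1F -> value 31 (1 byte(s))
  byte[1]=0xF0 cont=1 payload=0x70=112: acc |= 112<<0 -> acc=112 shift=7
  byte[2]=0x97 cont=1 payload=0x17=23: acc |= 23<<7 -> acc=3056 shift=14
  byte[3]=0xEA cont=1 payload=0x6A=106: acc |= 106<<14 -> acc=1739760 shift=21
  byte[4]=0x2B cont=0 payload=0x2B=43: acc |= 43<<21 -> acc=91917296 shift=28 [end]
Varint 2: bytes[1:5] = F0 97 EA 2B -> value 91917296 (4 byte(s))
  byte[5]=0xE5 cont=1 payload=0x65=101: acc |= 101<<0 -> acc=101 shift=7
  byte[6]=0x48 cont=0 payload=0x48=72: acc |= 72<<7 -> acc=9317 shift=14 [end]
Varint 3: bytes[5:7] = E5 48 -> value 9317 (2 byte(s))
  byte[7]=0xA8 cont=1 payload=0x28=40: acc |= 40<<0 -> acc=40 shift=7
  byte[8]=0x9C cont=1 payload=0x1C=28: acc |= 28<<7 -> acc=3624 shift=14
  byte[9]=0x4B cont=0 payload=0x4B=75: acc |= 75<<14 -> acc=1232424 shift=21 [end]
Varint 4: bytes[7:10] = A8 9C 4B -> value 1232424 (3 byte(s))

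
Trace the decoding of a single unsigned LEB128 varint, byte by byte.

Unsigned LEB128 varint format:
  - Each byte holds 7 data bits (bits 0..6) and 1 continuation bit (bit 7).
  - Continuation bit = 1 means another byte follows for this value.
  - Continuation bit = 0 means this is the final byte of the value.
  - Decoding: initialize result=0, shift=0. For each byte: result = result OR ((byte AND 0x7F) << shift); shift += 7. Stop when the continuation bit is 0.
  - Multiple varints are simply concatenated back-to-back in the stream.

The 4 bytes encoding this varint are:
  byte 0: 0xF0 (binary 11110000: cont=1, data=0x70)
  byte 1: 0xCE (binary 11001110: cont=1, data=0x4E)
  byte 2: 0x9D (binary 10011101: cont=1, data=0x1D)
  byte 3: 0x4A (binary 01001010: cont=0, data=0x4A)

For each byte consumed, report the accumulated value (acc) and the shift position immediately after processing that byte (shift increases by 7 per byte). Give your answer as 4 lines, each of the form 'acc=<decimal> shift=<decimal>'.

byte 0=0xF0: payload=0x70=112, contrib = 112<<0 = 112; acc -> 112, shift -> 7
byte 1=0xCE: payload=0x4E=78, contrib = 78<<7 = 9984; acc -> 10096, shift -> 14
byte 2=0x9D: payload=0x1D=29, contrib = 29<<14 = 475136; acc -> 485232, shift -> 21
byte 3=0x4A: payload=0x4A=74, contrib = 74<<21 = 155189248; acc -> 155674480, shift -> 28

Answer: acc=112 shift=7
acc=10096 shift=14
acc=485232 shift=21
acc=155674480 shift=28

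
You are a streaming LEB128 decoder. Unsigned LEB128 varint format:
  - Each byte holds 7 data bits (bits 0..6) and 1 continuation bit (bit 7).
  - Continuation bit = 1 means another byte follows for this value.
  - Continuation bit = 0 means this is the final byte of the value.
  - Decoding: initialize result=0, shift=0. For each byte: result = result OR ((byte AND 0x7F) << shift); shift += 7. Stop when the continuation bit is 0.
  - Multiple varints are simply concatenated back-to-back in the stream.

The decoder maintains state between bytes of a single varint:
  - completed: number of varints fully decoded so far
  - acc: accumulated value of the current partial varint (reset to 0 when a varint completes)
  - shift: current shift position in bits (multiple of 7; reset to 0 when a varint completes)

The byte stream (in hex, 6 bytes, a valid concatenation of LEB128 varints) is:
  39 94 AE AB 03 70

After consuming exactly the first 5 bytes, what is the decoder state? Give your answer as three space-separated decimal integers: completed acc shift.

byte[0]=0x39 cont=0 payload=0x39: varint #1 complete (value=57); reset -> completed=1 acc=0 shift=0
byte[1]=0x94 cont=1 payload=0x14: acc |= 20<<0 -> completed=1 acc=20 shift=7
byte[2]=0xAE cont=1 payload=0x2E: acc |= 46<<7 -> completed=1 acc=5908 shift=14
byte[3]=0xAB cont=1 payload=0x2B: acc |= 43<<14 -> completed=1 acc=710420 shift=21
byte[4]=0x03 cont=0 payload=0x03: varint #2 complete (value=7001876); reset -> completed=2 acc=0 shift=0

Answer: 2 0 0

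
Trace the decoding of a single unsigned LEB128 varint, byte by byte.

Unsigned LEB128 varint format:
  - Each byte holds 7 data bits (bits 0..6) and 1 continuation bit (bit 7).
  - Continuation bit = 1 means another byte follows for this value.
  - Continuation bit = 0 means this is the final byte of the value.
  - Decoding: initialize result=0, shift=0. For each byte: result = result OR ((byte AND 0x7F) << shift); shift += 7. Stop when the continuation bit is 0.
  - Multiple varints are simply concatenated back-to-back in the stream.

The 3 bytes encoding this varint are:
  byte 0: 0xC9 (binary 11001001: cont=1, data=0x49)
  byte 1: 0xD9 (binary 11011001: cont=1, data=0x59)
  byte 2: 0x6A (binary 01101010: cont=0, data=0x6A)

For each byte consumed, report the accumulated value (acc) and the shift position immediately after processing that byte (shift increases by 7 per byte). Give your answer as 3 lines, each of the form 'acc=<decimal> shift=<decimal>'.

byte 0=0xC9: payload=0x49=73, contrib = 73<<0 = 73; acc -> 73, shift -> 7
byte 1=0xD9: payload=0x59=89, contrib = 89<<7 = 11392; acc -> 11465, shift -> 14
byte 2=0x6A: payload=0x6A=106, contrib = 106<<14 = 1736704; acc -> 1748169, shift -> 21

Answer: acc=73 shift=7
acc=11465 shift=14
acc=1748169 shift=21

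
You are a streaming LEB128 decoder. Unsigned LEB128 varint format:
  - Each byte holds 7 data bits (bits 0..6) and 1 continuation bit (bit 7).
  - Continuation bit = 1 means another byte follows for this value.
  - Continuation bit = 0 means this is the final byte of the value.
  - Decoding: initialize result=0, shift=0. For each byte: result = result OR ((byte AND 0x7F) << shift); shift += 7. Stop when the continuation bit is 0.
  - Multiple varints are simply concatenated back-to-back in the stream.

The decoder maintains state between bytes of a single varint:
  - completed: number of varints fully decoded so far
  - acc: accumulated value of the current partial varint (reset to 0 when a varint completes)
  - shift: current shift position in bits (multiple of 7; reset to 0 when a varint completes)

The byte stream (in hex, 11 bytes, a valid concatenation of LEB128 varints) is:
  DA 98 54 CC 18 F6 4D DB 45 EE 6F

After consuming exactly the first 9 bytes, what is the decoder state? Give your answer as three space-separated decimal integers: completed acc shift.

byte[0]=0xDA cont=1 payload=0x5A: acc |= 90<<0 -> completed=0 acc=90 shift=7
byte[1]=0x98 cont=1 payload=0x18: acc |= 24<<7 -> completed=0 acc=3162 shift=14
byte[2]=0x54 cont=0 payload=0x54: varint #1 complete (value=1379418); reset -> completed=1 acc=0 shift=0
byte[3]=0xCC cont=1 payload=0x4C: acc |= 76<<0 -> completed=1 acc=76 shift=7
byte[4]=0x18 cont=0 payload=0x18: varint #2 complete (value=3148); reset -> completed=2 acc=0 shift=0
byte[5]=0xF6 cont=1 payload=0x76: acc |= 118<<0 -> completed=2 acc=118 shift=7
byte[6]=0x4D cont=0 payload=0x4D: varint #3 complete (value=9974); reset -> completed=3 acc=0 shift=0
byte[7]=0xDB cont=1 payload=0x5B: acc |= 91<<0 -> completed=3 acc=91 shift=7
byte[8]=0x45 cont=0 payload=0x45: varint #4 complete (value=8923); reset -> completed=4 acc=0 shift=0

Answer: 4 0 0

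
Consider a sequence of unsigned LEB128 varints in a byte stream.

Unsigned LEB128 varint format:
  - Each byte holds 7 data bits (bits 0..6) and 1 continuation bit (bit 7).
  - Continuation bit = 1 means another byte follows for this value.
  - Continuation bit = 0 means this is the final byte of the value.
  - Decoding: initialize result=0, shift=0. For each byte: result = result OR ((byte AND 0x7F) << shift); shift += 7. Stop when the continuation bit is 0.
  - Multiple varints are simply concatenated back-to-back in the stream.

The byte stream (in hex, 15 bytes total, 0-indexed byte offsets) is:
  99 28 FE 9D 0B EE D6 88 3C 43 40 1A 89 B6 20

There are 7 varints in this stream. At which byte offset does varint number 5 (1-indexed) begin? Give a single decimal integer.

Answer: 10

Derivation:
  byte[0]=0x99 cont=1 payload=0x19=25: acc |= 25<<0 -> acc=25 shift=7
  byte[1]=0x28 cont=0 payload=0x28=40: acc |= 40<<7 -> acc=5145 shift=14 [end]
Varint 1: bytes[0:2] = 99 28 -> value 5145 (2 byte(s))
  byte[2]=0xFE cont=1 payload=0x7E=126: acc |= 126<<0 -> acc=126 shift=7
  byte[3]=0x9D cont=1 payload=0x1D=29: acc |= 29<<7 -> acc=3838 shift=14
  byte[4]=0x0B cont=0 payload=0x0B=11: acc |= 11<<14 -> acc=184062 shift=21 [end]
Varint 2: bytes[2:5] = FE 9D 0B -> value 184062 (3 byte(s))
  byte[5]=0xEE cont=1 payload=0x6E=110: acc |= 110<<0 -> acc=110 shift=7
  byte[6]=0xD6 cont=1 payload=0x56=86: acc |= 86<<7 -> acc=11118 shift=14
  byte[7]=0x88 cont=1 payload=0x08=8: acc |= 8<<14 -> acc=142190 shift=21
  byte[8]=0x3C cont=0 payload=0x3C=60: acc |= 60<<21 -> acc=125971310 shift=28 [end]
Varint 3: bytes[5:9] = EE D6 88 3C -> value 125971310 (4 byte(s))
  byte[9]=0x43 cont=0 payload=0x43=67: acc |= 67<<0 -> acc=67 shift=7 [end]
Varint 4: bytes[9:10] = 43 -> value 67 (1 byte(s))
  byte[10]=0x40 cont=0 payload=0x40=64: acc |= 64<<0 -> acc=64 shift=7 [end]
Varint 5: bytes[10:11] = 40 -> value 64 (1 byte(s))
  byte[11]=0x1A cont=0 payload=0x1A=26: acc |= 26<<0 -> acc=26 shift=7 [end]
Varint 6: bytes[11:12] = 1A -> value 26 (1 byte(s))
  byte[12]=0x89 cont=1 payload=0x09=9: acc |= 9<<0 -> acc=9 shift=7
  byte[13]=0xB6 cont=1 payload=0x36=54: acc |= 54<<7 -> acc=6921 shift=14
  byte[14]=0x20 cont=0 payload=0x20=32: acc |= 32<<14 -> acc=531209 shift=21 [end]
Varint 7: bytes[12:15] = 89 B6 20 -> value 531209 (3 byte(s))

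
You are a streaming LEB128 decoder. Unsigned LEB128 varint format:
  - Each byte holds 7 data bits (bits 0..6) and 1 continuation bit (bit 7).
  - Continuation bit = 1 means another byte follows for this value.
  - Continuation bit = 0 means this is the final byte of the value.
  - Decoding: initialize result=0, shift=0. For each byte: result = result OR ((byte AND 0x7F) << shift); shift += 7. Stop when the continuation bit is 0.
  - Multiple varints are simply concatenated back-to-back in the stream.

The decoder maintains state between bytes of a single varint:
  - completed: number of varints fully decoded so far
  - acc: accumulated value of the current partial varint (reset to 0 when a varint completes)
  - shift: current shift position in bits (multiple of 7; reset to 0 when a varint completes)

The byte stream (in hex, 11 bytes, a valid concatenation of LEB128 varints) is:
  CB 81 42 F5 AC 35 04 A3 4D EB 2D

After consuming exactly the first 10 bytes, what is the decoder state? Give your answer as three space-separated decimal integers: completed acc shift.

Answer: 4 107 7

Derivation:
byte[0]=0xCB cont=1 payload=0x4B: acc |= 75<<0 -> completed=0 acc=75 shift=7
byte[1]=0x81 cont=1 payload=0x01: acc |= 1<<7 -> completed=0 acc=203 shift=14
byte[2]=0x42 cont=0 payload=0x42: varint #1 complete (value=1081547); reset -> completed=1 acc=0 shift=0
byte[3]=0xF5 cont=1 payload=0x75: acc |= 117<<0 -> completed=1 acc=117 shift=7
byte[4]=0xAC cont=1 payload=0x2C: acc |= 44<<7 -> completed=1 acc=5749 shift=14
byte[5]=0x35 cont=0 payload=0x35: varint #2 complete (value=874101); reset -> completed=2 acc=0 shift=0
byte[6]=0x04 cont=0 payload=0x04: varint #3 complete (value=4); reset -> completed=3 acc=0 shift=0
byte[7]=0xA3 cont=1 payload=0x23: acc |= 35<<0 -> completed=3 acc=35 shift=7
byte[8]=0x4D cont=0 payload=0x4D: varint #4 complete (value=9891); reset -> completed=4 acc=0 shift=0
byte[9]=0xEB cont=1 payload=0x6B: acc |= 107<<0 -> completed=4 acc=107 shift=7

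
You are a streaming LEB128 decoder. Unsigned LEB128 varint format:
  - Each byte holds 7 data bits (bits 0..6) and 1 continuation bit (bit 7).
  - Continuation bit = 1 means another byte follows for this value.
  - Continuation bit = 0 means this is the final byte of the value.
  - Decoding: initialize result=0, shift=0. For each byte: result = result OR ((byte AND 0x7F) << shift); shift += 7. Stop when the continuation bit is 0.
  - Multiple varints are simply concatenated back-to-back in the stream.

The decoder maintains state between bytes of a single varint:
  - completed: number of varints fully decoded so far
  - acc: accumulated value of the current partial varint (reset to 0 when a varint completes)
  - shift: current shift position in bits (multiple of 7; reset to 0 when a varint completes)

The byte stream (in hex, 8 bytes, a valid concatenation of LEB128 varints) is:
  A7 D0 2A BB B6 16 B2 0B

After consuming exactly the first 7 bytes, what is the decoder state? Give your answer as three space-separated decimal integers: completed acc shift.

Answer: 2 50 7

Derivation:
byte[0]=0xA7 cont=1 payload=0x27: acc |= 39<<0 -> completed=0 acc=39 shift=7
byte[1]=0xD0 cont=1 payload=0x50: acc |= 80<<7 -> completed=0 acc=10279 shift=14
byte[2]=0x2A cont=0 payload=0x2A: varint #1 complete (value=698407); reset -> completed=1 acc=0 shift=0
byte[3]=0xBB cont=1 payload=0x3B: acc |= 59<<0 -> completed=1 acc=59 shift=7
byte[4]=0xB6 cont=1 payload=0x36: acc |= 54<<7 -> completed=1 acc=6971 shift=14
byte[5]=0x16 cont=0 payload=0x16: varint #2 complete (value=367419); reset -> completed=2 acc=0 shift=0
byte[6]=0xB2 cont=1 payload=0x32: acc |= 50<<0 -> completed=2 acc=50 shift=7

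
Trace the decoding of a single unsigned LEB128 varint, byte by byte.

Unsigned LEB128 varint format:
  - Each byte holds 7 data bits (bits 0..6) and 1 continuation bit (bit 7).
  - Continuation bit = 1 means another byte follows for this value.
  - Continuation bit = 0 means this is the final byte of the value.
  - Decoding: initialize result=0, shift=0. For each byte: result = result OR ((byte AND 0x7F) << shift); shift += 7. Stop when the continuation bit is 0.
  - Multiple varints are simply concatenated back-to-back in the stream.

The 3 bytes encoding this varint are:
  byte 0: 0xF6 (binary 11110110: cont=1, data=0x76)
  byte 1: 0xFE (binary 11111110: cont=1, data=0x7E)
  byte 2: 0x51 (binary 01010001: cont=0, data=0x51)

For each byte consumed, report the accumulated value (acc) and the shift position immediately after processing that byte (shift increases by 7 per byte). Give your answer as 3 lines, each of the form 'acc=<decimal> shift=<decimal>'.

byte 0=0xF6: payload=0x76=118, contrib = 118<<0 = 118; acc -> 118, shift -> 7
byte 1=0xFE: payload=0x7E=126, contrib = 126<<7 = 16128; acc -> 16246, shift -> 14
byte 2=0x51: payload=0x51=81, contrib = 81<<14 = 1327104; acc -> 1343350, shift -> 21

Answer: acc=118 shift=7
acc=16246 shift=14
acc=1343350 shift=21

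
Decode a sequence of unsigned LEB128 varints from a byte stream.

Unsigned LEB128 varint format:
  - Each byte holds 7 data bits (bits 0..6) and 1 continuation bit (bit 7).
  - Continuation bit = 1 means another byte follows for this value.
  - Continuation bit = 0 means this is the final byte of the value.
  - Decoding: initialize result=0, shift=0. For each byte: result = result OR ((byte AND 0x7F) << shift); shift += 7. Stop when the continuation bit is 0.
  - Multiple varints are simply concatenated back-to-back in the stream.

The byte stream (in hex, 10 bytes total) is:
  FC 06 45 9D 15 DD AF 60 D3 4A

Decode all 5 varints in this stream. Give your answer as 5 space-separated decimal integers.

Answer: 892 69 2717 1578973 9555

Derivation:
  byte[0]=0xFC cont=1 payload=0x7C=124: acc |= 124<<0 -> acc=124 shift=7
  byte[1]=0x06 cont=0 payload=0x06=6: acc |= 6<<7 -> acc=892 shift=14 [end]
Varint 1: bytes[0:2] = FC 06 -> value 892 (2 byte(s))
  byte[2]=0x45 cont=0 payload=0x45=69: acc |= 69<<0 -> acc=69 shift=7 [end]
Varint 2: bytes[2:3] = 45 -> value 69 (1 byte(s))
  byte[3]=0x9D cont=1 payload=0x1D=29: acc |= 29<<0 -> acc=29 shift=7
  byte[4]=0x15 cont=0 payload=0x15=21: acc |= 21<<7 -> acc=2717 shift=14 [end]
Varint 3: bytes[3:5] = 9D 15 -> value 2717 (2 byte(s))
  byte[5]=0xDD cont=1 payload=0x5D=93: acc |= 93<<0 -> acc=93 shift=7
  byte[6]=0xAF cont=1 payload=0x2F=47: acc |= 47<<7 -> acc=6109 shift=14
  byte[7]=0x60 cont=0 payload=0x60=96: acc |= 96<<14 -> acc=1578973 shift=21 [end]
Varint 4: bytes[5:8] = DD AF 60 -> value 1578973 (3 byte(s))
  byte[8]=0xD3 cont=1 payload=0x53=83: acc |= 83<<0 -> acc=83 shift=7
  byte[9]=0x4A cont=0 payload=0x4A=74: acc |= 74<<7 -> acc=9555 shift=14 [end]
Varint 5: bytes[8:10] = D3 4A -> value 9555 (2 byte(s))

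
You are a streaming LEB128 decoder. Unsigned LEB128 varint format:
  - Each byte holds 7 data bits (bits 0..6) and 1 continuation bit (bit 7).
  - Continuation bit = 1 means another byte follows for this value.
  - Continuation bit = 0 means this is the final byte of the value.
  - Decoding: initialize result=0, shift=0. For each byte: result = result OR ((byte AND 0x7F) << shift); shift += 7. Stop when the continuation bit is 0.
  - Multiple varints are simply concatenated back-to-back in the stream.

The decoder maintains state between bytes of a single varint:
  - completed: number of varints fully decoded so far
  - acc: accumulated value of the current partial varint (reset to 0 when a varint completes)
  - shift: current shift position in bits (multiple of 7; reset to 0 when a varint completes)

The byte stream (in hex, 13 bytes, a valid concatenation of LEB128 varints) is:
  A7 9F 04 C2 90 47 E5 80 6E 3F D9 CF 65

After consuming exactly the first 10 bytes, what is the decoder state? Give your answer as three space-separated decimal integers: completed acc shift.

byte[0]=0xA7 cont=1 payload=0x27: acc |= 39<<0 -> completed=0 acc=39 shift=7
byte[1]=0x9F cont=1 payload=0x1F: acc |= 31<<7 -> completed=0 acc=4007 shift=14
byte[2]=0x04 cont=0 payload=0x04: varint #1 complete (value=69543); reset -> completed=1 acc=0 shift=0
byte[3]=0xC2 cont=1 payload=0x42: acc |= 66<<0 -> completed=1 acc=66 shift=7
byte[4]=0x90 cont=1 payload=0x10: acc |= 16<<7 -> completed=1 acc=2114 shift=14
byte[5]=0x47 cont=0 payload=0x47: varint #2 complete (value=1165378); reset -> completed=2 acc=0 shift=0
byte[6]=0xE5 cont=1 payload=0x65: acc |= 101<<0 -> completed=2 acc=101 shift=7
byte[7]=0x80 cont=1 payload=0x00: acc |= 0<<7 -> completed=2 acc=101 shift=14
byte[8]=0x6E cont=0 payload=0x6E: varint #3 complete (value=1802341); reset -> completed=3 acc=0 shift=0
byte[9]=0x3F cont=0 payload=0x3F: varint #4 complete (value=63); reset -> completed=4 acc=0 shift=0

Answer: 4 0 0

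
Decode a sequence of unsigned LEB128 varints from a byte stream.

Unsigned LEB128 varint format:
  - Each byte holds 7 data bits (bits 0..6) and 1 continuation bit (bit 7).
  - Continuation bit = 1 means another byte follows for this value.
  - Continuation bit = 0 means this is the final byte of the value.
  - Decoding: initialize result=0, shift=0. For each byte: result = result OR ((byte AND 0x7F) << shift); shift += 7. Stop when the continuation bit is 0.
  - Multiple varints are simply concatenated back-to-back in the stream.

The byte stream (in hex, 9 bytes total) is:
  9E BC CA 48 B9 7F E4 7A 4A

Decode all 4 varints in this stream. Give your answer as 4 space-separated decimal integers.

  byte[0]=0x9E cont=1 payload=0x1E=30: acc |= 30<<0 -> acc=30 shift=7
  byte[1]=0xBC cont=1 payload=0x3C=60: acc |= 60<<7 -> acc=7710 shift=14
  byte[2]=0xCA cont=1 payload=0x4A=74: acc |= 74<<14 -> acc=1220126 shift=21
  byte[3]=0x48 cont=0 payload=0x48=72: acc |= 72<<21 -> acc=152215070 shift=28 [end]
Varint 1: bytes[0:4] = 9E BC CA 48 -> value 152215070 (4 byte(s))
  byte[4]=0xB9 cont=1 payload=0x39=57: acc |= 57<<0 -> acc=57 shift=7
  byte[5]=0x7F cont=0 payload=0x7F=127: acc |= 127<<7 -> acc=16313 shift=14 [end]
Varint 2: bytes[4:6] = B9 7F -> value 16313 (2 byte(s))
  byte[6]=0xE4 cont=1 payload=0x64=100: acc |= 100<<0 -> acc=100 shift=7
  byte[7]=0x7A cont=0 payload=0x7A=122: acc |= 122<<7 -> acc=15716 shift=14 [end]
Varint 3: bytes[6:8] = E4 7A -> value 15716 (2 byte(s))
  byte[8]=0x4A cont=0 payload=0x4A=74: acc |= 74<<0 -> acc=74 shift=7 [end]
Varint 4: bytes[8:9] = 4A -> value 74 (1 byte(s))

Answer: 152215070 16313 15716 74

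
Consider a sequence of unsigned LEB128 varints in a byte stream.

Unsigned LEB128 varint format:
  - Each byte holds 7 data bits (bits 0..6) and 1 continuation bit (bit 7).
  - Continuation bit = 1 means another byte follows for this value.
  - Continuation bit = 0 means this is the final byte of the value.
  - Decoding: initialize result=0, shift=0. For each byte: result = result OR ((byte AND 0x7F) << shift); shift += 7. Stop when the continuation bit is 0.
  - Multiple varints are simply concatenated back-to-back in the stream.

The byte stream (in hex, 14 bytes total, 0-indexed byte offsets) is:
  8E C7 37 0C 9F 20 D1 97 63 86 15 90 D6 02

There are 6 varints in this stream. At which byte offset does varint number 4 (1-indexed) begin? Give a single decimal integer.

Answer: 6

Derivation:
  byte[0]=0x8E cont=1 payload=0x0E=14: acc |= 14<<0 -> acc=14 shift=7
  byte[1]=0xC7 cont=1 payload=0x47=71: acc |= 71<<7 -> acc=9102 shift=14
  byte[2]=0x37 cont=0 payload=0x37=55: acc |= 55<<14 -> acc=910222 shift=21 [end]
Varint 1: bytes[0:3] = 8E C7 37 -> value 910222 (3 byte(s))
  byte[3]=0x0C cont=0 payload=0x0C=12: acc |= 12<<0 -> acc=12 shift=7 [end]
Varint 2: bytes[3:4] = 0C -> value 12 (1 byte(s))
  byte[4]=0x9F cont=1 payload=0x1F=31: acc |= 31<<0 -> acc=31 shift=7
  byte[5]=0x20 cont=0 payload=0x20=32: acc |= 32<<7 -> acc=4127 shift=14 [end]
Varint 3: bytes[4:6] = 9F 20 -> value 4127 (2 byte(s))
  byte[6]=0xD1 cont=1 payload=0x51=81: acc |= 81<<0 -> acc=81 shift=7
  byte[7]=0x97 cont=1 payload=0x17=23: acc |= 23<<7 -> acc=3025 shift=14
  byte[8]=0x63 cont=0 payload=0x63=99: acc |= 99<<14 -> acc=1625041 shift=21 [end]
Varint 4: bytes[6:9] = D1 97 63 -> value 1625041 (3 byte(s))
  byte[9]=0x86 cont=1 payload=0x06=6: acc |= 6<<0 -> acc=6 shift=7
  byte[10]=0x15 cont=0 payload=0x15=21: acc |= 21<<7 -> acc=2694 shift=14 [end]
Varint 5: bytes[9:11] = 86 15 -> value 2694 (2 byte(s))
  byte[11]=0x90 cont=1 payload=0x10=16: acc |= 16<<0 -> acc=16 shift=7
  byte[12]=0xD6 cont=1 payload=0x56=86: acc |= 86<<7 -> acc=11024 shift=14
  byte[13]=0x02 cont=0 payload=0x02=2: acc |= 2<<14 -> acc=43792 shift=21 [end]
Varint 6: bytes[11:14] = 90 D6 02 -> value 43792 (3 byte(s))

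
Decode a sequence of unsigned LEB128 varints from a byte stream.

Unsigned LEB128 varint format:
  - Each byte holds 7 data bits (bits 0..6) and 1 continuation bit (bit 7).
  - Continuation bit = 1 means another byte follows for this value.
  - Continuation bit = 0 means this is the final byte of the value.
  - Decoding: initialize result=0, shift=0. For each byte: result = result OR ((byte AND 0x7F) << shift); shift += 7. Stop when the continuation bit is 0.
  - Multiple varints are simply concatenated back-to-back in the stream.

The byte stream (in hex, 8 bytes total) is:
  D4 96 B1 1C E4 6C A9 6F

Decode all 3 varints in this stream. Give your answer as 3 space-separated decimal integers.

Answer: 59525972 13924 14249

Derivation:
  byte[0]=0xD4 cont=1 payload=0x54=84: acc |= 84<<0 -> acc=84 shift=7
  byte[1]=0x96 cont=1 payload=0x16=22: acc |= 22<<7 -> acc=2900 shift=14
  byte[2]=0xB1 cont=1 payload=0x31=49: acc |= 49<<14 -> acc=805716 shift=21
  byte[3]=0x1C cont=0 payload=0x1C=28: acc |= 28<<21 -> acc=59525972 shift=28 [end]
Varint 1: bytes[0:4] = D4 96 B1 1C -> value 59525972 (4 byte(s))
  byte[4]=0xE4 cont=1 payload=0x64=100: acc |= 100<<0 -> acc=100 shift=7
  byte[5]=0x6C cont=0 payload=0x6C=108: acc |= 108<<7 -> acc=13924 shift=14 [end]
Varint 2: bytes[4:6] = E4 6C -> value 13924 (2 byte(s))
  byte[6]=0xA9 cont=1 payload=0x29=41: acc |= 41<<0 -> acc=41 shift=7
  byte[7]=0x6F cont=0 payload=0x6F=111: acc |= 111<<7 -> acc=14249 shift=14 [end]
Varint 3: bytes[6:8] = A9 6F -> value 14249 (2 byte(s))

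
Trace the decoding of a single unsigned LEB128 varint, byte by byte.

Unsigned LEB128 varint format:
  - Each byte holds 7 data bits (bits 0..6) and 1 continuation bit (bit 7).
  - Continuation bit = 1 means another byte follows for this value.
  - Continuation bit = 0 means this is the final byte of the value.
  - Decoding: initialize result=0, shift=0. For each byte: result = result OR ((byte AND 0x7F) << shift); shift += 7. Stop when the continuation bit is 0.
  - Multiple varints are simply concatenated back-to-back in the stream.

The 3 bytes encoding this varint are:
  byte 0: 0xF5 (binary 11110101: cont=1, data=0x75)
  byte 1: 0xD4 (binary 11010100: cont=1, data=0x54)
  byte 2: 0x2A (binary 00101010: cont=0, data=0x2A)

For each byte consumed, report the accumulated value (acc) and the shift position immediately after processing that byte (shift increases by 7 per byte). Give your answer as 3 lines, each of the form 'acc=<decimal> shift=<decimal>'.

Answer: acc=117 shift=7
acc=10869 shift=14
acc=698997 shift=21

Derivation:
byte 0=0xF5: payload=0x75=117, contrib = 117<<0 = 117; acc -> 117, shift -> 7
byte 1=0xD4: payload=0x54=84, contrib = 84<<7 = 10752; acc -> 10869, shift -> 14
byte 2=0x2A: payload=0x2A=42, contrib = 42<<14 = 688128; acc -> 698997, shift -> 21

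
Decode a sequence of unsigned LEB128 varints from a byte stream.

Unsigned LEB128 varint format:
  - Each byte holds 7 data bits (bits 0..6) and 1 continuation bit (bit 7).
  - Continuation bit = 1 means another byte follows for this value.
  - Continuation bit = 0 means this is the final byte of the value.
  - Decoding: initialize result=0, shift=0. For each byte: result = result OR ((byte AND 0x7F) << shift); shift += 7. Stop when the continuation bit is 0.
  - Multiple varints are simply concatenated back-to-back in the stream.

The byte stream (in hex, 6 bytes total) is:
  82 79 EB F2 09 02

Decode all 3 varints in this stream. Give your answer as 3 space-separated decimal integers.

Answer: 15490 162155 2

Derivation:
  byte[0]=0x82 cont=1 payload=0x02=2: acc |= 2<<0 -> acc=2 shift=7
  byte[1]=0x79 cont=0 payload=0x79=121: acc |= 121<<7 -> acc=15490 shift=14 [end]
Varint 1: bytes[0:2] = 82 79 -> value 15490 (2 byte(s))
  byte[2]=0xEB cont=1 payload=0x6B=107: acc |= 107<<0 -> acc=107 shift=7
  byte[3]=0xF2 cont=1 payload=0x72=114: acc |= 114<<7 -> acc=14699 shift=14
  byte[4]=0x09 cont=0 payload=0x09=9: acc |= 9<<14 -> acc=162155 shift=21 [end]
Varint 2: bytes[2:5] = EB F2 09 -> value 162155 (3 byte(s))
  byte[5]=0x02 cont=0 payload=0x02=2: acc |= 2<<0 -> acc=2 shift=7 [end]
Varint 3: bytes[5:6] = 02 -> value 2 (1 byte(s))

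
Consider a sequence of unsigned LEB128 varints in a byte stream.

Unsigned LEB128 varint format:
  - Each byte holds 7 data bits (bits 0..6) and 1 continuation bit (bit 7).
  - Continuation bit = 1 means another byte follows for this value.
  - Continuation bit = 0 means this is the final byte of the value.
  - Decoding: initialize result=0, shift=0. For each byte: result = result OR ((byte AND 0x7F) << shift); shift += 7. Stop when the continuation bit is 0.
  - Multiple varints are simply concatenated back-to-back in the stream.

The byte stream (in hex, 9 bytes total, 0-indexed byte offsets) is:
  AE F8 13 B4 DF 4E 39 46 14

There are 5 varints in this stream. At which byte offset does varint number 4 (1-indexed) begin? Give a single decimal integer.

Answer: 7

Derivation:
  byte[0]=0xAE cont=1 payload=0x2E=46: acc |= 46<<0 -> acc=46 shift=7
  byte[1]=0xF8 cont=1 payload=0x78=120: acc |= 120<<7 -> acc=15406 shift=14
  byte[2]=0x13 cont=0 payload=0x13=19: acc |= 19<<14 -> acc=326702 shift=21 [end]
Varint 1: bytes[0:3] = AE F8 13 -> value 326702 (3 byte(s))
  byte[3]=0xB4 cont=1 payload=0x34=52: acc |= 52<<0 -> acc=52 shift=7
  byte[4]=0xDF cont=1 payload=0x5F=95: acc |= 95<<7 -> acc=12212 shift=14
  byte[5]=0x4E cont=0 payload=0x4E=78: acc |= 78<<14 -> acc=1290164 shift=21 [end]
Varint 2: bytes[3:6] = B4 DF 4E -> value 1290164 (3 byte(s))
  byte[6]=0x39 cont=0 payload=0x39=57: acc |= 57<<0 -> acc=57 shift=7 [end]
Varint 3: bytes[6:7] = 39 -> value 57 (1 byte(s))
  byte[7]=0x46 cont=0 payload=0x46=70: acc |= 70<<0 -> acc=70 shift=7 [end]
Varint 4: bytes[7:8] = 46 -> value 70 (1 byte(s))
  byte[8]=0x14 cont=0 payload=0x14=20: acc |= 20<<0 -> acc=20 shift=7 [end]
Varint 5: bytes[8:9] = 14 -> value 20 (1 byte(s))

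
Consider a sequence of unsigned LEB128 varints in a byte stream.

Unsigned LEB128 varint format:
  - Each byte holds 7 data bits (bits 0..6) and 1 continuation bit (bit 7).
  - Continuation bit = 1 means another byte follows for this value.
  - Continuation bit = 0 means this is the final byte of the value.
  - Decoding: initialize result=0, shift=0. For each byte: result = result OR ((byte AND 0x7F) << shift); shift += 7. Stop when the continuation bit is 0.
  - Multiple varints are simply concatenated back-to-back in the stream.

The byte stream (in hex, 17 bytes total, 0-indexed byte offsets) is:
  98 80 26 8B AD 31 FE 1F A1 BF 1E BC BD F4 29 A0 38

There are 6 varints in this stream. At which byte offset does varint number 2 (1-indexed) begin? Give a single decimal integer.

Answer: 3

Derivation:
  byte[0]=0x98 cont=1 payload=0x18=24: acc |= 24<<0 -> acc=24 shift=7
  byte[1]=0x80 cont=1 payload=0x00=0: acc |= 0<<7 -> acc=24 shift=14
  byte[2]=0x26 cont=0 payload=0x26=38: acc |= 38<<14 -> acc=622616 shift=21 [end]
Varint 1: bytes[0:3] = 98 80 26 -> value 622616 (3 byte(s))
  byte[3]=0x8B cont=1 payload=0x0B=11: acc |= 11<<0 -> acc=11 shift=7
  byte[4]=0xAD cont=1 payload=0x2D=45: acc |= 45<<7 -> acc=5771 shift=14
  byte[5]=0x31 cont=0 payload=0x31=49: acc |= 49<<14 -> acc=808587 shift=21 [end]
Varint 2: bytes[3:6] = 8B AD 31 -> value 808587 (3 byte(s))
  byte[6]=0xFE cont=1 payload=0x7E=126: acc |= 126<<0 -> acc=126 shift=7
  byte[7]=0x1F cont=0 payload=0x1F=31: acc |= 31<<7 -> acc=4094 shift=14 [end]
Varint 3: bytes[6:8] = FE 1F -> value 4094 (2 byte(s))
  byte[8]=0xA1 cont=1 payload=0x21=33: acc |= 33<<0 -> acc=33 shift=7
  byte[9]=0xBF cont=1 payload=0x3F=63: acc |= 63<<7 -> acc=8097 shift=14
  byte[10]=0x1E cont=0 payload=0x1E=30: acc |= 30<<14 -> acc=499617 shift=21 [end]
Varint 4: bytes[8:11] = A1 BF 1E -> value 499617 (3 byte(s))
  byte[11]=0xBC cont=1 payload=0x3C=60: acc |= 60<<0 -> acc=60 shift=7
  byte[12]=0xBD cont=1 payload=0x3D=61: acc |= 61<<7 -> acc=7868 shift=14
  byte[13]=0xF4 cont=1 payload=0x74=116: acc |= 116<<14 -> acc=1908412 shift=21
  byte[14]=0x29 cont=0 payload=0x29=41: acc |= 41<<21 -> acc=87891644 shift=28 [end]
Varint 5: bytes[11:15] = BC BD F4 29 -> value 87891644 (4 byte(s))
  byte[15]=0xA0 cont=1 payload=0x20=32: acc |= 32<<0 -> acc=32 shift=7
  byte[16]=0x38 cont=0 payload=0x38=56: acc |= 56<<7 -> acc=7200 shift=14 [end]
Varint 6: bytes[15:17] = A0 38 -> value 7200 (2 byte(s))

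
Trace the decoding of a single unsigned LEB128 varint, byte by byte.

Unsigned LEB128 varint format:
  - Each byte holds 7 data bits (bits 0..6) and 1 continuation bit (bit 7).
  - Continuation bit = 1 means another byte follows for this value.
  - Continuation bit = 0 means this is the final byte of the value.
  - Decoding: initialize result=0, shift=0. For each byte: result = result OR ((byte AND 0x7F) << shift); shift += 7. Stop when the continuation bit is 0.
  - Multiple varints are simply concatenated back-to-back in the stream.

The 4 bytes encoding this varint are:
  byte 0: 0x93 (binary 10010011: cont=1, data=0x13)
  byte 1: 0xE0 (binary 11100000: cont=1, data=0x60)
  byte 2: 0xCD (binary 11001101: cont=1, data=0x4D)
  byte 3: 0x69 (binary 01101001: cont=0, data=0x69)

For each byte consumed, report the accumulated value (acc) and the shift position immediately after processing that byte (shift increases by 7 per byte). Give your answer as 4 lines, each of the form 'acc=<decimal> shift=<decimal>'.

Answer: acc=19 shift=7
acc=12307 shift=14
acc=1273875 shift=21
acc=221474835 shift=28

Derivation:
byte 0=0x93: payload=0x13=19, contrib = 19<<0 = 19; acc -> 19, shift -> 7
byte 1=0xE0: payload=0x60=96, contrib = 96<<7 = 12288; acc -> 12307, shift -> 14
byte 2=0xCD: payload=0x4D=77, contrib = 77<<14 = 1261568; acc -> 1273875, shift -> 21
byte 3=0x69: payload=0x69=105, contrib = 105<<21 = 220200960; acc -> 221474835, shift -> 28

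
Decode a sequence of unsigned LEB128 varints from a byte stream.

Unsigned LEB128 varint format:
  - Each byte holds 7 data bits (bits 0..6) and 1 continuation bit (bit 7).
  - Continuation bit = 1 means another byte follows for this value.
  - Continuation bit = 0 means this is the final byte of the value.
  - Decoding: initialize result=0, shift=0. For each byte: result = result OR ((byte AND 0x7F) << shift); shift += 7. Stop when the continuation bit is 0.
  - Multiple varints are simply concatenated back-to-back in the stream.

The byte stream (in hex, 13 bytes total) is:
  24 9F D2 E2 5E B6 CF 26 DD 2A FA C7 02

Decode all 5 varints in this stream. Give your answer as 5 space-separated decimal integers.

  byte[0]=0x24 cont=0 payload=0x24=36: acc |= 36<<0 -> acc=36 shift=7 [end]
Varint 1: bytes[0:1] = 24 -> value 36 (1 byte(s))
  byte[1]=0x9F cont=1 payload=0x1F=31: acc |= 31<<0 -> acc=31 shift=7
  byte[2]=0xD2 cont=1 payload=0x52=82: acc |= 82<<7 -> acc=10527 shift=14
  byte[3]=0xE2 cont=1 payload=0x62=98: acc |= 98<<14 -> acc=1616159 shift=21
  byte[4]=0x5E cont=0 payload=0x5E=94: acc |= 94<<21 -> acc=198748447 shift=28 [end]
Varint 2: bytes[1:5] = 9F D2 E2 5E -> value 198748447 (4 byte(s))
  byte[5]=0xB6 cont=1 payload=0x36=54: acc |= 54<<0 -> acc=54 shift=7
  byte[6]=0xCF cont=1 payload=0x4F=79: acc |= 79<<7 -> acc=10166 shift=14
  byte[7]=0x26 cont=0 payload=0x26=38: acc |= 38<<14 -> acc=632758 shift=21 [end]
Varint 3: bytes[5:8] = B6 CF 26 -> value 632758 (3 byte(s))
  byte[8]=0xDD cont=1 payload=0x5D=93: acc |= 93<<0 -> acc=93 shift=7
  byte[9]=0x2A cont=0 payload=0x2A=42: acc |= 42<<7 -> acc=5469 shift=14 [end]
Varint 4: bytes[8:10] = DD 2A -> value 5469 (2 byte(s))
  byte[10]=0xFA cont=1 payload=0x7A=122: acc |= 122<<0 -> acc=122 shift=7
  byte[11]=0xC7 cont=1 payload=0x47=71: acc |= 71<<7 -> acc=9210 shift=14
  byte[12]=0x02 cont=0 payload=0x02=2: acc |= 2<<14 -> acc=41978 shift=21 [end]
Varint 5: bytes[10:13] = FA C7 02 -> value 41978 (3 byte(s))

Answer: 36 198748447 632758 5469 41978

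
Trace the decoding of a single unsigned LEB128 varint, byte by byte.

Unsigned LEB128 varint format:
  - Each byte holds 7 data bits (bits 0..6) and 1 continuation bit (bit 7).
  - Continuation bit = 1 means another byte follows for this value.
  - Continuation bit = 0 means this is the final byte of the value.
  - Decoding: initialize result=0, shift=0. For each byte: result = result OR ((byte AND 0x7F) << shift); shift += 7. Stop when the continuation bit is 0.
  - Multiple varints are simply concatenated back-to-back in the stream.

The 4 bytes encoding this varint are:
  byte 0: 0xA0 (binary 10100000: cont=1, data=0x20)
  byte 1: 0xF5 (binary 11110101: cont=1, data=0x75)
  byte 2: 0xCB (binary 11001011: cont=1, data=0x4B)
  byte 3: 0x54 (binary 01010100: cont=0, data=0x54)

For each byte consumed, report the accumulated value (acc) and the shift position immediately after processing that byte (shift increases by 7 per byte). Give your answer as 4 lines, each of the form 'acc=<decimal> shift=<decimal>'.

Answer: acc=32 shift=7
acc=15008 shift=14
acc=1243808 shift=21
acc=177404576 shift=28

Derivation:
byte 0=0xA0: payload=0x20=32, contrib = 32<<0 = 32; acc -> 32, shift -> 7
byte 1=0xF5: payload=0x75=117, contrib = 117<<7 = 14976; acc -> 15008, shift -> 14
byte 2=0xCB: payload=0x4B=75, contrib = 75<<14 = 1228800; acc -> 1243808, shift -> 21
byte 3=0x54: payload=0x54=84, contrib = 84<<21 = 176160768; acc -> 177404576, shift -> 28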